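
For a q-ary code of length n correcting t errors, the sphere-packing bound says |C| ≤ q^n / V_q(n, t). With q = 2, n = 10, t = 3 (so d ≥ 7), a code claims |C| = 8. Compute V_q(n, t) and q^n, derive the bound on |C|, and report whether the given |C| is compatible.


V_q(n, t) = 176, q^n = 1024, Hamming bound = 5, |C| = 8 > bound (violated).

Step 1: Compute V_q(n, t) = Σ_{j=0}^3 C(n, j) (q−1)^j.
  j = 0: C(10,0)·(1)^0 = 1·1 = 1.
  j = 1: C(10,1)·(1)^1 = 10·1 = 10.
  j = 2: C(10,2)·(1)^2 = 45·1 = 45.
  j = 3: C(10,3)·(1)^3 = 120·1 = 120.
  V_q(n, t) = 1 + 10 + 45 + 120 = 176.
Step 2: q^n = 2^10 = 1024.
Step 3: Hamming bound ⌊q^n / V_q(n,t)⌋ = ⌊1024/176⌋ = 5.
Step 4: Compare |C| = 8 to 5: violated.
The claimed |C| lies above the Hamming bound, so no 2-ary code of length 10 with d ≥ 7 can have 8 codewords.


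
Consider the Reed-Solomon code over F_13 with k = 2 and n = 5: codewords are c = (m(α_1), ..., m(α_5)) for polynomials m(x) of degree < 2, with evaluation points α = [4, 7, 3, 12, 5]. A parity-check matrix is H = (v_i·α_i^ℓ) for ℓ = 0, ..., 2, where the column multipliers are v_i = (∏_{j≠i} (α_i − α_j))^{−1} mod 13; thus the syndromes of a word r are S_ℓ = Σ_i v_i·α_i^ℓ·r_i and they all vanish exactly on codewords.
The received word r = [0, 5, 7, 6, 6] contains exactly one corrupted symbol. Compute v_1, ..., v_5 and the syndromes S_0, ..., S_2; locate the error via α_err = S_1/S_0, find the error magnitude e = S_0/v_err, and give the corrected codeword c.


S = (8, 5, 8), error at position 4, error magnitude e = 10, c = [0, 5, 7, 9, 6].

Step 1: column multipliers v_i = (∏_{j≠i}(α_i − α_j))^{−1} mod 13.
  i = 1 (α = 4): (4−7)(4−3)(4−12)(4−5) = (−3)·1·(−8)·(−1) = −24 ≡ 2, so v_1 = 2^{−1} = 7 (mod 13).
  i = 2 (α = 7): (7−4)(7−3)(7−12)(7−5) = 3·4·(−5)·2 = −120 ≡ 10, so v_2 = 10^{−1} = 4 (mod 13).
  i = 3 (α = 3): (3−4)(3−7)(3−12)(3−5) = (−1)·(−4)·(−9)·(−2) = 72 ≡ 7, so v_3 = 7^{−1} = 2 (mod 13).
  i = 4 (α = 12): (12−4)(12−7)(12−3)(12−5) = 8·5·9·7 = 2520 ≡ 11, so v_4 = 11^{−1} = 6 (mod 13).
  i = 5 (α = 5): (5−4)(5−7)(5−3)(5−12) = 1·(−2)·2·(−7) = 28 ≡ 2, so v_5 = 2^{−1} = 7 (mod 13).
  v = [7, 4, 2, 6, 7].
Step 2: syndromes of r = [0, 5, 7, 6, 6] (all sums mod 13).
  S_0 = Σ v_i r_i = 7·0 + 4·5 + 2·7 + 6·6 + 7·6 = 112 ≡ 8.
  S_1 = Σ v_i α_i r_i = 7·4·0 + 4·7·5 + 2·3·7 + 6·12·6 + 7·5·6 = 824 ≡ 5.
  α_i^2 mod 13 = [3, 10, 9, 1, 12].
  S_2 = Σ v_i α_i^2 r_i = 7·3·0 + 4·10·5 + 2·9·7 + 6·1·6 + 7·12·6 = 866 ≡ 8.
  S = (8, 5, 8) ≠ 0, so r is not a codeword (an error is present).
Step 3: locate the error. For a single error e at position i, S_ℓ = v_i·e·α_i^ℓ, so α_err = S_1/S_0.
  S_0^{−1} = 8^{−1} = 5 (mod 13), so α_err = 5·5 = 25 ≡ 12 = α_4. Error position i = 4.
  Consistency check: S_2/S_1 = 8·8 = 64 ≡ 12 = α_err ✓ (single-error assumption holds).
Step 4: error magnitude e = S_0/v_4 = S_0·∏_{j≠4}(α_4 − α_j) = 8·11 = 88 ≡ 10 (mod 13).
Step 5: correct position 4: c_4 = r_4 − e = 6 − 10 ≡ 9 (mod 13). Hence c = [0, 5, 7, 9, 6].
  Check: interpolating c through the α_i gives m(x) = 2 + 6·x (degree < 2) with m(α_i) = c_i for every i, so c is indeed a codeword.


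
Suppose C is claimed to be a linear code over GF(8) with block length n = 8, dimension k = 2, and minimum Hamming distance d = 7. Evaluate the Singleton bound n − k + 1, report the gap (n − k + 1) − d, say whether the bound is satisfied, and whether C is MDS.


Singleton RHS = n − k + 1 = 7, slack = 0, bound satisfied, MDS.

Singleton bound: d ≤ n − k + 1.
Here n = 8, k = 2, so n − k + 1 = 7.
Given d = 7, check d ≤ 7: YES.
Slack = (n − k + 1) − d = 0.
The code is MDS (slack = 0).
Description: the claimed parameters are [8, 2, 7]_8; such a code would be MDS (meets Singleton bound).


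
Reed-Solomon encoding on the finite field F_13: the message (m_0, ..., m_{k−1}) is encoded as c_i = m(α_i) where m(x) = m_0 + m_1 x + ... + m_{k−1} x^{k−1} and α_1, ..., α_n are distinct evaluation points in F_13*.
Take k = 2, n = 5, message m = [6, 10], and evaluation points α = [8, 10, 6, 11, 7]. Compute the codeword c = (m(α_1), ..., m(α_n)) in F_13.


c = [8, 2, 1, 12, 11]

Message polynomial: m(x) = 6 + 10·x (mod 13).
For each evaluation point α_i, compute m(α_i) mod 13:
  α_1 = 8: Horner steps 10 → 8, so m(8) = 8.
  α_2 = 10: Horner steps 10 → 2, so m(10) = 2.
  α_3 = 6: Horner steps 10 → 1, so m(6) = 1.
  α_4 = 11: Horner steps 10 → 12, so m(11) = 12.
  α_5 = 7: Horner steps 10 → 11, so m(7) = 11.
Codeword c = [8, 2, 1, 12, 11] ∈ F_13^5.


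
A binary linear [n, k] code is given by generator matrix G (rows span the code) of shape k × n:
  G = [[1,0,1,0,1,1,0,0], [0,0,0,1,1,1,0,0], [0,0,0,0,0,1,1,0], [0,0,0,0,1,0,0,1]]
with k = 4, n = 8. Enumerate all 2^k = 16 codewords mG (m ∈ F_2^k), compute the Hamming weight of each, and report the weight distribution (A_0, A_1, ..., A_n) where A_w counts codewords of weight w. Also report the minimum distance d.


Weight distribution: A_0 = 1, A_2 = 2, A_3 = 5, A_4 = 5, A_5 = 2, A_7 = 1. Minimum distance d = 2.

Enumerate all 2^4 = 16 messages m ∈ F_2^4.
For each, compute codeword c = mG in F_2^8, then tally its weight.
  m = 0000 → c = 00000000, weight = 0.
  m = 1000 → c = 10101100, weight = 4.
  m = 0100 → c = 00011100, weight = 3.
  m = 1100 → c = 10110000, weight = 3.
  m = 0010 → c = 00000110, weight = 2.
  m = 1010 → c = 10101010, weight = 4.
  m = 0110 → c = 00011010, weight = 3.
  m = 1110 → c = 10110110, weight = 5.
  m = 0001 → c = 00001001, weight = 2.
  m = 1001 → c = 10100101, weight = 4.
  m = 0101 → c = 00010101, weight = 3.
  m = 1101 → c = 10111001, weight = 5.
  m = 0011 → c = 00001111, weight = 4.
  m = 1011 → c = 10100011, weight = 4.
  m = 0111 → c = 00010011, weight = 3.
  m = 1111 → c = 10111111, weight = 7.
Tally weights:
  weight 0: 1 codewords.
  weight 2: 2 codewords.
  weight 3: 5 codewords.
  weight 4: 5 codewords.
  weight 5: 2 codewords.
  weight 7: 1 codewords.
Minimum distance d = smallest w > 0 with A_w > 0 = 2.
Sanity: Σ A_w = 16 = 2^4 = 16 ✓.


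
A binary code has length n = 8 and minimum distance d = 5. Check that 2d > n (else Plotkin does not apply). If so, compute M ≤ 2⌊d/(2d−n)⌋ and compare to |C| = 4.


Plotkin bound M ≤ 4; given |C| = 4 ≤ bound (satisfied).

Check applicability: 2d = 10, n = 8.
2d − n = 2 > 0, so Plotkin applies.
Compute d/(2d−n) = 5/2 ≈ 2.5000.
⌊d/(2d−n)⌋ = 2.
Plotkin bound: M ≤ 2·2 = 4.
Given |C| = 4, check: satisfied.
This |C| is at the Plotkin bound.


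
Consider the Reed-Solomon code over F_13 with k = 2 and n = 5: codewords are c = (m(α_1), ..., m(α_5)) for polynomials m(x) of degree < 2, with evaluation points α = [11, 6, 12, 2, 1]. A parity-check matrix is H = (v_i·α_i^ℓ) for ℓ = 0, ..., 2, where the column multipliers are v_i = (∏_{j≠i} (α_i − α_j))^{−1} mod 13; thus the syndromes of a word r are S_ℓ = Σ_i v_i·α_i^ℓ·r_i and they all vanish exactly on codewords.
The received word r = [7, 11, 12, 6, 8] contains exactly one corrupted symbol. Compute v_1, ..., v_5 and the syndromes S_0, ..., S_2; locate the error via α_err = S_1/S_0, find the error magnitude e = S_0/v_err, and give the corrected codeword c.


S = (9, 8, 10), error at position 1, error magnitude e = 6, c = [1, 11, 12, 6, 8].

Step 1: column multipliers v_i = (∏_{j≠i}(α_i − α_j))^{−1} mod 13.
  i = 1 (α = 11): (11−6)(11−12)(11−2)(11−1) = 5·(−1)·9·10 = −450 ≡ 5, so v_1 = 5^{−1} = 8 (mod 13).
  i = 2 (α = 6): (6−11)(6−12)(6−2)(6−1) = (−5)·(−6)·4·5 = 600 ≡ 2, so v_2 = 2^{−1} = 7 (mod 13).
  i = 3 (α = 12): (12−11)(12−6)(12−2)(12−1) = 1·6·10·11 = 660 ≡ 10, so v_3 = 10^{−1} = 4 (mod 13).
  i = 4 (α = 2): (2−11)(2−6)(2−12)(2−1) = (−9)·(−4)·(−10)·1 = −360 ≡ 4, so v_4 = 4^{−1} = 10 (mod 13).
  i = 5 (α = 1): (1−11)(1−6)(1−12)(1−2) = (−10)·(−5)·(−11)·(−1) = 550 ≡ 4, so v_5 = 4^{−1} = 10 (mod 13).
  v = [8, 7, 4, 10, 10].
Step 2: syndromes of r = [7, 11, 12, 6, 8] (all sums mod 13).
  S_0 = Σ v_i r_i = 8·7 + 7·11 + 4·12 + 10·6 + 10·8 = 321 ≡ 9.
  S_1 = Σ v_i α_i r_i = 8·11·7 + 7·6·11 + 4·12·12 + 10·2·6 + 10·1·8 = 1854 ≡ 8.
  α_i^2 mod 13 = [4, 10, 1, 4, 1].
  S_2 = Σ v_i α_i^2 r_i = 8·4·7 + 7·10·11 + 4·1·12 + 10·4·6 + 10·1·8 = 1362 ≡ 10.
  S = (9, 8, 10) ≠ 0, so r is not a codeword (an error is present).
Step 3: locate the error. For a single error e at position i, S_ℓ = v_i·e·α_i^ℓ, so α_err = S_1/S_0.
  S_0^{−1} = 9^{−1} = 3 (mod 13), so α_err = 8·3 = 24 ≡ 11 = α_1. Error position i = 1.
  Consistency check: S_2/S_1 = 10·5 = 50 ≡ 11 = α_err ✓ (single-error assumption holds).
Step 4: error magnitude e = S_0/v_1 = S_0·∏_{j≠1}(α_1 − α_j) = 9·5 = 45 ≡ 6 (mod 13).
Step 5: correct position 1: c_1 = r_1 − e = 7 − 6 ≡ 1 (mod 13). Hence c = [1, 11, 12, 6, 8].
  Check: interpolating c through the α_i gives m(x) = 10 + 11·x (degree < 2) with m(α_i) = c_i for every i, so c is indeed a codeword.


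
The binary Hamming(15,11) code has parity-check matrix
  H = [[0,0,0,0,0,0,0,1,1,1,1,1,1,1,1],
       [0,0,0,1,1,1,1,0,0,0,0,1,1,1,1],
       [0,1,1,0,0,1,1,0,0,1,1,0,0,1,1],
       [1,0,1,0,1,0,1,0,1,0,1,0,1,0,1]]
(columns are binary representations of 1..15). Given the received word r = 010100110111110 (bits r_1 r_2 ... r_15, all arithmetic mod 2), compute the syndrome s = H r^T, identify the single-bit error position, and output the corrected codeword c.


s = (0, 1, 1, 1)^T, error position = 7, corrected codeword c = 010100010111110

Compute s = H r^T mod 2 one row at a time:
  s_1 = 1 + 0 + 1 + 1 + 1 + 1 + 1 + 0 = 6 ≡ 0 (mod 2).
  s_2 = 1 + 0 + 0 + 1 + 1 + 1 + 1 + 0 = 5 ≡ 1 (mod 2).
  s_3 = 1 + 0 + 0 + 1 + 1 + 1 + 1 + 0 = 5 ≡ 1 (mod 2).
  s_4 = 0 + 0 + 0 + 1 + 0 + 1 + 1 + 0 = 3 ≡ 1 (mod 2).
s = (0, 1, 1, 1)^T — this equals column 7 of H (binary 0111), so error is at position 7.
Correct: flip bit 7 of r = 010100110111110 to get c = 010100010111110.


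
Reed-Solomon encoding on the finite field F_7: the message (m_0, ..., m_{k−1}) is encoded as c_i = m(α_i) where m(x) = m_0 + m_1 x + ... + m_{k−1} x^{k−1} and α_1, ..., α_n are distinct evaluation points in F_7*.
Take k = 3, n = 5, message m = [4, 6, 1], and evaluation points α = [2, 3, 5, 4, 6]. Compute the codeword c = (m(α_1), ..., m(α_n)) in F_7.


c = [6, 3, 3, 2, 6]

Message polynomial: m(x) = 4 + 6·x + 1·x^2 (mod 7).
For each evaluation point α_i, compute m(α_i) mod 7:
  α_1 = 2: Horner steps 1 → 1 → 6, so m(2) = 6.
  α_2 = 3: Horner steps 1 → 2 → 3, so m(3) = 3.
  α_3 = 5: Horner steps 1 → 4 → 3, so m(5) = 3.
  α_4 = 4: Horner steps 1 → 3 → 2, so m(4) = 2.
  α_5 = 6: Horner steps 1 → 5 → 6, so m(6) = 6.
Codeword c = [6, 3, 3, 2, 6] ∈ F_7^5.


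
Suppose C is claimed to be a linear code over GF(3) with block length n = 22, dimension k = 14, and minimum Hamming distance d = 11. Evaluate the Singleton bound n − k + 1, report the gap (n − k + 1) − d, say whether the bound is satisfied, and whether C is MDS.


Singleton RHS = n − k + 1 = 9, slack = -2, bound violated (no such code; not MDS).

Singleton bound: d ≤ n − k + 1.
Here n = 22, k = 14, so n − k + 1 = 9.
Given d = 11, check d ≤ 9: NO.
Slack = (n − k + 1) − d = -2.
The slack is negative: d = 11 exceeds n − k + 1 = 9 by 2, so the Singleton bound is violated and no linear [22, 14, 11]_3 code can exist. In particular it is not MDS (MDS requires d = n − k + 1 exactly).
Description: the claimed parameters are [22, 14, 11]_3; such a code would be impossible (violates the Singleton bound).


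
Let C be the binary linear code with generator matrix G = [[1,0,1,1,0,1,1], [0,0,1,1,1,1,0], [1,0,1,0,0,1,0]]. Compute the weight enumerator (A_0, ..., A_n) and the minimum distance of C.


Weight distribution: A_0 = 1, A_2 = 1, A_3 = 3, A_4 = 2, A_5 = 1. Minimum distance d = 2.

Enumerate all 2^3 = 8 messages m ∈ F_2^3.
For each, compute codeword c = mG in F_2^7, then tally its weight.
  m = 000 → c = 0000000, weight = 0.
  m = 100 → c = 1011011, weight = 5.
  m = 010 → c = 0011110, weight = 4.
  m = 110 → c = 1000101, weight = 3.
  m = 001 → c = 1010010, weight = 3.
  m = 101 → c = 0001001, weight = 2.
  m = 011 → c = 1001100, weight = 3.
  m = 111 → c = 0010111, weight = 4.
Tally weights:
  weight 0: 1 codewords.
  weight 2: 1 codewords.
  weight 3: 3 codewords.
  weight 4: 2 codewords.
  weight 5: 1 codewords.
Minimum distance d = smallest w > 0 with A_w > 0 = 2.
Sanity: Σ A_w = 8 = 2^3 = 8 ✓.


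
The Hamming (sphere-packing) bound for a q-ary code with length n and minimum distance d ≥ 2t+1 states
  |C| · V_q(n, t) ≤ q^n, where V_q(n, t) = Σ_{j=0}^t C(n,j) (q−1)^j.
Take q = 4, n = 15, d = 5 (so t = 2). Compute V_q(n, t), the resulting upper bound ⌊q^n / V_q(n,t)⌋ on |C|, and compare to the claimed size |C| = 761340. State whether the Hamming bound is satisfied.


V_q(n, t) = 991, q^n = 1073741824, Hamming bound = 1083493, |C| = 761340 ≤ bound (satisfied).

Step 1: Compute V_q(n, t) = Σ_{j=0}^2 C(n, j) (q−1)^j.
  j = 0: C(15,0)·(3)^0 = 1·1 = 1.
  j = 1: C(15,1)·(3)^1 = 15·3 = 45.
  j = 2: C(15,2)·(3)^2 = 105·9 = 945.
  V_q(n, t) = 1 + 45 + 945 = 991.
Step 2: q^n = 4^15 = 1073741824.
Step 3: Hamming bound ⌊q^n / V_q(n,t)⌋ = ⌊1073741824/991⌋ = 1083493.
Step 4: Compare |C| = 761340 to 1083493: satisfied.
The claimed |C| lies below the Hamming bound.


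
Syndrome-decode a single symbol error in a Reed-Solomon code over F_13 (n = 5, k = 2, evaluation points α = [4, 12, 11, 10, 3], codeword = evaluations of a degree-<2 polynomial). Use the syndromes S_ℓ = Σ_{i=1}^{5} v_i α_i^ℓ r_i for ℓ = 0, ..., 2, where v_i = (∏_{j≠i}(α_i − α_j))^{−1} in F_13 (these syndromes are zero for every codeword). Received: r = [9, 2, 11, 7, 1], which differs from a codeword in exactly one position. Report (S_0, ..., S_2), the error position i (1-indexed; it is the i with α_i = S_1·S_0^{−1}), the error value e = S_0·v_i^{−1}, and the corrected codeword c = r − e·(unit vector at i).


S = (10, 4, 12), error at position 5, error magnitude e = 9, c = [9, 2, 11, 7, 5].

Step 1: column multipliers v_i = (∏_{j≠i}(α_i − α_j))^{−1} mod 13.
  i = 1 (α = 4): (4−12)(4−11)(4−10)(4−3) = (−8)·(−7)·(−6)·1 = −336 ≡ 2, so v_1 = 2^{−1} = 7 (mod 13).
  i = 2 (α = 12): (12−4)(12−11)(12−10)(12−3) = 8·1·2·9 = 144 ≡ 1, so v_2 = 1^{−1} = 1 (mod 13).
  i = 3 (α = 11): (11−4)(11−12)(11−10)(11−3) = 7·(−1)·1·8 = −56 ≡ 9, so v_3 = 9^{−1} = 3 (mod 13).
  i = 4 (α = 10): (10−4)(10−12)(10−11)(10−3) = 6·(−2)·(−1)·7 = 84 ≡ 6, so v_4 = 6^{−1} = 11 (mod 13).
  i = 5 (α = 3): (3−4)(3−12)(3−11)(3−10) = (−1)·(−9)·(−8)·(−7) = 504 ≡ 10, so v_5 = 10^{−1} = 4 (mod 13).
  v = [7, 1, 3, 11, 4].
Step 2: syndromes of r = [9, 2, 11, 7, 1] (all sums mod 13).
  S_0 = Σ v_i r_i = 7·9 + 1·2 + 3·11 + 11·7 + 4·1 = 179 ≡ 10.
  S_1 = Σ v_i α_i r_i = 7·4·9 + 1·12·2 + 3·11·11 + 11·10·7 + 4·3·1 = 1421 ≡ 4.
  α_i^2 mod 13 = [3, 1, 4, 9, 9].
  S_2 = Σ v_i α_i^2 r_i = 7·3·9 + 1·1·2 + 3·4·11 + 11·9·7 + 4·9·1 = 1052 ≡ 12.
  S = (10, 4, 12) ≠ 0, so r is not a codeword (an error is present).
Step 3: locate the error. For a single error e at position i, S_ℓ = v_i·e·α_i^ℓ, so α_err = S_1/S_0.
  S_0^{−1} = 10^{−1} = 4 (mod 13), so α_err = 4·4 = 16 ≡ 3 = α_5. Error position i = 5.
  Consistency check: S_2/S_1 = 12·10 = 120 ≡ 3 = α_err ✓ (single-error assumption holds).
Step 4: error magnitude e = S_0/v_5 = S_0·∏_{j≠5}(α_5 − α_j) = 10·10 = 100 ≡ 9 (mod 13).
Step 5: correct position 5: c_5 = r_5 − e = 1 − 9 ≡ 5 (mod 13). Hence c = [9, 2, 11, 7, 5].
  Check: interpolating c through the α_i gives m(x) = 6 + 4·x (degree < 2) with m(α_i) = c_i for every i, so c is indeed a codeword.


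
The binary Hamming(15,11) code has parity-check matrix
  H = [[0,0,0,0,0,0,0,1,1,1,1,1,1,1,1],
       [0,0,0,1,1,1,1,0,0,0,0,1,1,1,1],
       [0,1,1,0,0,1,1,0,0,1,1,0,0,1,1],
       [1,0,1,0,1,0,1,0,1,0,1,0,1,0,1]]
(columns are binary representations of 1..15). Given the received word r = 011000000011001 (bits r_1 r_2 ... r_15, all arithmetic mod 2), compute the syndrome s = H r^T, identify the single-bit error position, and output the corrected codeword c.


s = (1, 0, 0, 1)^T, error position = 9, corrected codeword c = 011000001011001

Compute s = H r^T mod 2 one row at a time:
  s_1 = 0 + 0 + 0 + 1 + 1 + 0 + 0 + 1 = 3 ≡ 1 (mod 2).
  s_2 = 0 + 0 + 0 + 0 + 1 + 0 + 0 + 1 = 2 ≡ 0 (mod 2).
  s_3 = 1 + 1 + 0 + 0 + 0 + 1 + 0 + 1 = 4 ≡ 0 (mod 2).
  s_4 = 0 + 1 + 0 + 0 + 0 + 1 + 0 + 1 = 3 ≡ 1 (mod 2).
s = (1, 0, 0, 1)^T — this equals column 9 of H (binary 1001), so error is at position 9.
Correct: flip bit 9 of r = 011000000011001 to get c = 011000001011001.


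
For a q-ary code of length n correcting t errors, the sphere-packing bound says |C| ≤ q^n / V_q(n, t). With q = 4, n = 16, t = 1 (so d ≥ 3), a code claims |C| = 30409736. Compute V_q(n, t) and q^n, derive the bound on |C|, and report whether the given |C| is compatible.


V_q(n, t) = 49, q^n = 4294967296, Hamming bound = 87652393, |C| = 30409736 ≤ bound (satisfied).

Step 1: Compute V_q(n, t) = Σ_{j=0}^1 C(n, j) (q−1)^j.
  j = 0: C(16,0)·(3)^0 = 1·1 = 1.
  j = 1: C(16,1)·(3)^1 = 16·3 = 48.
  V_q(n, t) = 1 + 48 = 49.
Step 2: q^n = 4^16 = 4294967296.
Step 3: Hamming bound ⌊q^n / V_q(n,t)⌋ = ⌊4294967296/49⌋ = 87652393.
Step 4: Compare |C| = 30409736 to 87652393: satisfied.
The claimed |C| lies below the Hamming bound.


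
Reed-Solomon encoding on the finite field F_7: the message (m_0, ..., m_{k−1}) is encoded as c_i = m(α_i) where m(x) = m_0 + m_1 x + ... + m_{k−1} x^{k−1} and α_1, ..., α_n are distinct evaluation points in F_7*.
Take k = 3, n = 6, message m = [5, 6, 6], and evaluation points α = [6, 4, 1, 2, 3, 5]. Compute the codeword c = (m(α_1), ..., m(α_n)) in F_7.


c = [5, 6, 3, 6, 0, 3]

Message polynomial: m(x) = 5 + 6·x + 6·x^2 (mod 7).
For each evaluation point α_i, compute m(α_i) mod 7:
  α_1 = 6: Horner steps 6 → 0 → 5, so m(6) = 5.
  α_2 = 4: Horner steps 6 → 2 → 6, so m(4) = 6.
  α_3 = 1: Horner steps 6 → 5 → 3, so m(1) = 3.
  α_4 = 2: Horner steps 6 → 4 → 6, so m(2) = 6.
  α_5 = 3: Horner steps 6 → 3 → 0, so m(3) = 0.
  α_6 = 5: Horner steps 6 → 1 → 3, so m(5) = 3.
Codeword c = [5, 6, 3, 6, 0, 3] ∈ F_7^6.


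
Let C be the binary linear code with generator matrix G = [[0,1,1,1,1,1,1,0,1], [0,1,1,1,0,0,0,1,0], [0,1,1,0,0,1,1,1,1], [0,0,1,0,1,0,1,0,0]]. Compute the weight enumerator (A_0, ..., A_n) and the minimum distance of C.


Weight distribution: A_0 = 1, A_2 = 1, A_3 = 3, A_4 = 5, A_5 = 4, A_6 = 1, A_7 = 1. Minimum distance d = 2.

Enumerate all 2^4 = 16 messages m ∈ F_2^4.
For each, compute codeword c = mG in F_2^9, then tally its weight.
  m = 0000 → c = 000000000, weight = 0.
  m = 1000 → c = 011111101, weight = 7.
  m = 0100 → c = 011100010, weight = 4.
  m = 1100 → c = 000011111, weight = 5.
  m = 0010 → c = 011001111, weight = 6.
  m = 1010 → c = 000110010, weight = 3.
  m = 0110 → c = 000101101, weight = 4.
  m = 1110 → c = 011010000, weight = 3.
  m = 0001 → c = 001010100, weight = 3.
  m = 1001 → c = 010101001, weight = 4.
  m = 0101 → c = 010110110, weight = 5.
  m = 1101 → c = 001001011, weight = 4.
  m = 0011 → c = 010011011, weight = 5.
  m = 1011 → c = 001100110, weight = 4.
  m = 0111 → c = 001111001, weight = 5.
  m = 1111 → c = 010000100, weight = 2.
Tally weights:
  weight 0: 1 codewords.
  weight 2: 1 codewords.
  weight 3: 3 codewords.
  weight 4: 5 codewords.
  weight 5: 4 codewords.
  weight 6: 1 codewords.
  weight 7: 1 codewords.
Minimum distance d = smallest w > 0 with A_w > 0 = 2.
Sanity: Σ A_w = 16 = 2^4 = 16 ✓.


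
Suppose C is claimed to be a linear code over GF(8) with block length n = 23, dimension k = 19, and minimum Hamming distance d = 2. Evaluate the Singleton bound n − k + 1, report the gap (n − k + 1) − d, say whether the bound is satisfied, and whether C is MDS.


Singleton RHS = n − k + 1 = 5, slack = 3, bound satisfied, not MDS.

Singleton bound: d ≤ n − k + 1.
Here n = 23, k = 19, so n − k + 1 = 5.
Given d = 2, check d ≤ 5: YES.
Slack = (n − k + 1) − d = 3.
The code is NOT MDS (slack = 3 > 0).
Description: the claimed parameters are [23, 19, 2]_8; such a code would be non-MDS.


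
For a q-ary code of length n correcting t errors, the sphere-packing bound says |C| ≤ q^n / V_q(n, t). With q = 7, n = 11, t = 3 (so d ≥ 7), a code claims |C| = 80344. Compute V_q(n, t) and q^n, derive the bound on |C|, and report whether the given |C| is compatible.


V_q(n, t) = 37687, q^n = 1977326743, Hamming bound = 52467, |C| = 80344 > bound (violated).

Step 1: Compute V_q(n, t) = Σ_{j=0}^3 C(n, j) (q−1)^j.
  j = 0: C(11,0)·(6)^0 = 1·1 = 1.
  j = 1: C(11,1)·(6)^1 = 11·6 = 66.
  j = 2: C(11,2)·(6)^2 = 55·36 = 1980.
  j = 3: C(11,3)·(6)^3 = 165·216 = 35640.
  V_q(n, t) = 1 + 66 + 1980 + 35640 = 37687.
Step 2: q^n = 7^11 = 1977326743.
Step 3: Hamming bound ⌊q^n / V_q(n,t)⌋ = ⌊1977326743/37687⌋ = 52467.
Step 4: Compare |C| = 80344 to 52467: violated.
The claimed |C| lies above the Hamming bound, so no 7-ary code of length 11 with d ≥ 7 can have 80344 codewords.


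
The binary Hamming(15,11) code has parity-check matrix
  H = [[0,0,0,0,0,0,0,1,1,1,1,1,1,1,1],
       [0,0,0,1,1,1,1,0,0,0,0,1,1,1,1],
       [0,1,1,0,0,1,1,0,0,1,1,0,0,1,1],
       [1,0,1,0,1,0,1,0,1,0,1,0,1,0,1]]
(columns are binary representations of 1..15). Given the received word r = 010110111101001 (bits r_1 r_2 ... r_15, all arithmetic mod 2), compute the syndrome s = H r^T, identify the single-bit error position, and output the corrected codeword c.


s = (1, 1, 0, 0)^T, error position = 12, corrected codeword c = 010110111100001

Compute s = H r^T mod 2 one row at a time:
  s_1 = 1 + 1 + 1 + 0 + 1 + 0 + 0 + 1 = 5 ≡ 1 (mod 2).
  s_2 = 1 + 1 + 0 + 1 + 1 + 0 + 0 + 1 = 5 ≡ 1 (mod 2).
  s_3 = 1 + 0 + 0 + 1 + 1 + 0 + 0 + 1 = 4 ≡ 0 (mod 2).
  s_4 = 0 + 0 + 1 + 1 + 1 + 0 + 0 + 1 = 4 ≡ 0 (mod 2).
s = (1, 1, 0, 0)^T — this equals column 12 of H (binary 1100), so error is at position 12.
Correct: flip bit 12 of r = 010110111101001 to get c = 010110111100001.


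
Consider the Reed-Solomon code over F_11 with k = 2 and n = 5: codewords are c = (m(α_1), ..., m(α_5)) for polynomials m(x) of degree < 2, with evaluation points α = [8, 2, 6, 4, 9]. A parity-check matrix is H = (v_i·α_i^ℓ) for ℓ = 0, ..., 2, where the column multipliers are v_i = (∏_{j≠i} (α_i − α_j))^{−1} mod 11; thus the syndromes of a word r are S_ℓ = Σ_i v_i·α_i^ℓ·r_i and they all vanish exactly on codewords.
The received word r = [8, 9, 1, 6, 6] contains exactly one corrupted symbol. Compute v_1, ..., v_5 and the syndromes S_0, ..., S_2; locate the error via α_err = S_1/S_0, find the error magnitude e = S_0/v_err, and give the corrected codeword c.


S = (7, 6, 2), error at position 4, error magnitude e = 1, c = [8, 9, 1, 5, 6].

Step 1: column multipliers v_i = (∏_{j≠i}(α_i − α_j))^{−1} mod 11.
  i = 1 (α = 8): (8−2)(8−6)(8−4)(8−9) = 6·2·4·(−1) = −48 ≡ 7, so v_1 = 7^{−1} = 8 (mod 11).
  i = 2 (α = 2): (2−8)(2−6)(2−4)(2−9) = (−6)·(−4)·(−2)·(−7) = 336 ≡ 6, so v_2 = 6^{−1} = 2 (mod 11).
  i = 3 (α = 6): (6−8)(6−2)(6−4)(6−9) = (−2)·4·2·(−3) = 48 ≡ 4, so v_3 = 4^{−1} = 3 (mod 11).
  i = 4 (α = 4): (4−8)(4−2)(4−6)(4−9) = (−4)·2·(−2)·(−5) = −80 ≡ 8, so v_4 = 8^{−1} = 7 (mod 11).
  i = 5 (α = 9): (9−8)(9−2)(9−6)(9−4) = 1·7·3·5 = 105 ≡ 6, so v_5 = 6^{−1} = 2 (mod 11).
  v = [8, 2, 3, 7, 2].
Step 2: syndromes of r = [8, 9, 1, 6, 6] (all sums mod 11).
  S_0 = Σ v_i r_i = 8·8 + 2·9 + 3·1 + 7·6 + 2·6 = 139 ≡ 7.
  S_1 = Σ v_i α_i r_i = 8·8·8 + 2·2·9 + 3·6·1 + 7·4·6 + 2·9·6 = 842 ≡ 6.
  α_i^2 mod 11 = [9, 4, 3, 5, 4].
  S_2 = Σ v_i α_i^2 r_i = 8·9·8 + 2·4·9 + 3·3·1 + 7·5·6 + 2·4·6 = 915 ≡ 2.
  S = (7, 6, 2) ≠ 0, so r is not a codeword (an error is present).
Step 3: locate the error. For a single error e at position i, S_ℓ = v_i·e·α_i^ℓ, so α_err = S_1/S_0.
  S_0^{−1} = 7^{−1} = 8 (mod 11), so α_err = 6·8 = 48 ≡ 4 = α_4. Error position i = 4.
  Consistency check: S_2/S_1 = 2·2 = 4 ≡ 4 = α_err ✓ (single-error assumption holds).
Step 4: error magnitude e = S_0/v_4 = S_0·∏_{j≠4}(α_4 − α_j) = 7·8 = 56 ≡ 1 (mod 11).
Step 5: correct position 4: c_4 = r_4 − e = 6 − 1 ≡ 5 (mod 11). Hence c = [8, 9, 1, 5, 6].
  Check: interpolating c through the α_i gives m(x) = 2 + 9·x (degree < 2) with m(α_i) = c_i for every i, so c is indeed a codeword.


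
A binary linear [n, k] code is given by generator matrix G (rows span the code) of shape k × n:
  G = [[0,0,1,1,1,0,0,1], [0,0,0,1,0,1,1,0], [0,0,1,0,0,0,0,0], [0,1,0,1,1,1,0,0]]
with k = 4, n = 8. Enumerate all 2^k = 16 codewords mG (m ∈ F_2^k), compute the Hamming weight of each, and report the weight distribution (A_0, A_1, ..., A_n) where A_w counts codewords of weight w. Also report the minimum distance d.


Weight distribution: A_0 = 1, A_1 = 1, A_3 = 4, A_4 = 7, A_5 = 3. Minimum distance d = 1.

Enumerate all 2^4 = 16 messages m ∈ F_2^4.
For each, compute codeword c = mG in F_2^8, then tally its weight.
  m = 0000 → c = 00000000, weight = 0.
  m = 1000 → c = 00111001, weight = 4.
  m = 0100 → c = 00010110, weight = 3.
  m = 1100 → c = 00101111, weight = 5.
  m = 0010 → c = 00100000, weight = 1.
  m = 1010 → c = 00011001, weight = 3.
  m = 0110 → c = 00110110, weight = 4.
  m = 1110 → c = 00001111, weight = 4.
  m = 0001 → c = 01011100, weight = 4.
  m = 1001 → c = 01100101, weight = 4.
  m = 0101 → c = 01001010, weight = 3.
  m = 1101 → c = 01110011, weight = 5.
  m = 0011 → c = 01111100, weight = 5.
  m = 1011 → c = 01000101, weight = 3.
  m = 0111 → c = 01101010, weight = 4.
  m = 1111 → c = 01010011, weight = 4.
Tally weights:
  weight 0: 1 codewords.
  weight 1: 1 codewords.
  weight 3: 4 codewords.
  weight 4: 7 codewords.
  weight 5: 3 codewords.
Minimum distance d = smallest w > 0 with A_w > 0 = 1.
Sanity: Σ A_w = 16 = 2^4 = 16 ✓.


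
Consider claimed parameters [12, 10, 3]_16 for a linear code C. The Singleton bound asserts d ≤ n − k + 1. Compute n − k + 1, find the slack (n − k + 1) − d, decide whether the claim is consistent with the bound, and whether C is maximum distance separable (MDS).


Singleton RHS = n − k + 1 = 3, slack = 0, bound satisfied, MDS.

Singleton bound: d ≤ n − k + 1.
Here n = 12, k = 10, so n − k + 1 = 3.
Given d = 3, check d ≤ 3: YES.
Slack = (n − k + 1) − d = 0.
The code is MDS (slack = 0).
Description: the claimed parameters are [12, 10, 3]_16; such a code would be MDS (meets Singleton bound).


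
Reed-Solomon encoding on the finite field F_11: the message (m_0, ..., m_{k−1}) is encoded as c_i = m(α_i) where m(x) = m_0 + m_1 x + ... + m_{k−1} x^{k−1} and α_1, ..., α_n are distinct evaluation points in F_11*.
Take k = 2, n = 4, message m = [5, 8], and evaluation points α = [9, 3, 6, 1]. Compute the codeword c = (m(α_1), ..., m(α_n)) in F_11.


c = [0, 7, 9, 2]

Message polynomial: m(x) = 5 + 8·x (mod 11).
For each evaluation point α_i, compute m(α_i) mod 11:
  α_1 = 9: Horner steps 8 → 0, so m(9) = 0.
  α_2 = 3: Horner steps 8 → 7, so m(3) = 7.
  α_3 = 6: Horner steps 8 → 9, so m(6) = 9.
  α_4 = 1: Horner steps 8 → 2, so m(1) = 2.
Codeword c = [0, 7, 9, 2] ∈ F_11^4.


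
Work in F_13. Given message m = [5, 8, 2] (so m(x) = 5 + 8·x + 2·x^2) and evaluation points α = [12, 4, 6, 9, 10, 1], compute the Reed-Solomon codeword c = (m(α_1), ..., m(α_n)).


c = [12, 4, 8, 5, 12, 2]

Message polynomial: m(x) = 5 + 8·x + 2·x^2 (mod 13).
For each evaluation point α_i, compute m(α_i) mod 13:
  α_1 = 12: Horner steps 2 → 6 → 12, so m(12) = 12.
  α_2 = 4: Horner steps 2 → 3 → 4, so m(4) = 4.
  α_3 = 6: Horner steps 2 → 7 → 8, so m(6) = 8.
  α_4 = 9: Horner steps 2 → 0 → 5, so m(9) = 5.
  α_5 = 10: Horner steps 2 → 2 → 12, so m(10) = 12.
  α_6 = 1: Horner steps 2 → 10 → 2, so m(1) = 2.
Codeword c = [12, 4, 8, 5, 12, 2] ∈ F_13^6.


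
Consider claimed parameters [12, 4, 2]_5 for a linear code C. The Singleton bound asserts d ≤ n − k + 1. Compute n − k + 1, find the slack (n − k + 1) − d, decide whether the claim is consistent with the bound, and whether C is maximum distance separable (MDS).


Singleton RHS = n − k + 1 = 9, slack = 7, bound satisfied, not MDS.

Singleton bound: d ≤ n − k + 1.
Here n = 12, k = 4, so n − k + 1 = 9.
Given d = 2, check d ≤ 9: YES.
Slack = (n − k + 1) − d = 7.
The code is NOT MDS (slack = 7 > 0).
Description: the claimed parameters are [12, 4, 2]_5; such a code would be non-MDS.


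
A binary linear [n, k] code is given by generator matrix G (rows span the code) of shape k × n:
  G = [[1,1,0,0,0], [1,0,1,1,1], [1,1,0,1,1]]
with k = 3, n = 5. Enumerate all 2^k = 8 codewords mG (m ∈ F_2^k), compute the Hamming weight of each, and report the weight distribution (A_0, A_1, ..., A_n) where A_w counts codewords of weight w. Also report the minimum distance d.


Weight distribution: A_0 = 1, A_2 = 4, A_4 = 3. Minimum distance d = 2.

Enumerate all 2^3 = 8 messages m ∈ F_2^3.
For each, compute codeword c = mG in F_2^5, then tally its weight.
  m = 000 → c = 00000, weight = 0.
  m = 100 → c = 11000, weight = 2.
  m = 010 → c = 10111, weight = 4.
  m = 110 → c = 01111, weight = 4.
  m = 001 → c = 11011, weight = 4.
  m = 101 → c = 00011, weight = 2.
  m = 011 → c = 01100, weight = 2.
  m = 111 → c = 10100, weight = 2.
Tally weights:
  weight 0: 1 codewords.
  weight 2: 4 codewords.
  weight 4: 3 codewords.
Minimum distance d = smallest w > 0 with A_w > 0 = 2.
Sanity: Σ A_w = 8 = 2^3 = 8 ✓.


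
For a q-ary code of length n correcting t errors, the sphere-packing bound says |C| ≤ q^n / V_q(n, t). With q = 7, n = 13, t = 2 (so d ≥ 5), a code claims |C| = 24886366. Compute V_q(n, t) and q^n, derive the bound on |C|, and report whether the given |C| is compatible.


V_q(n, t) = 2887, q^n = 96889010407, Hamming bound = 33560446, |C| = 24886366 ≤ bound (satisfied).

Step 1: Compute V_q(n, t) = Σ_{j=0}^2 C(n, j) (q−1)^j.
  j = 0: C(13,0)·(6)^0 = 1·1 = 1.
  j = 1: C(13,1)·(6)^1 = 13·6 = 78.
  j = 2: C(13,2)·(6)^2 = 78·36 = 2808.
  V_q(n, t) = 1 + 78 + 2808 = 2887.
Step 2: q^n = 7^13 = 96889010407.
Step 3: Hamming bound ⌊q^n / V_q(n,t)⌋ = ⌊96889010407/2887⌋ = 33560446.
Step 4: Compare |C| = 24886366 to 33560446: satisfied.
The claimed |C| lies below the Hamming bound.


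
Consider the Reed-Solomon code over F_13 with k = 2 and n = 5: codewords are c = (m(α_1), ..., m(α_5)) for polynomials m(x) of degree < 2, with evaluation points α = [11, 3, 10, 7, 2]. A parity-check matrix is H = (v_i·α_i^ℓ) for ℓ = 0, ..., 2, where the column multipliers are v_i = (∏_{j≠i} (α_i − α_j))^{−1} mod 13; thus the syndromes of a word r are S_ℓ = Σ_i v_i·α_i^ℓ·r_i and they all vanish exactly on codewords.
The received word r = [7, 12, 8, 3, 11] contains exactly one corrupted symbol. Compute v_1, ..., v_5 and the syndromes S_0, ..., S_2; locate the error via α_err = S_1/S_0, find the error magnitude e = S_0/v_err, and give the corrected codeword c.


S = (2, 7, 5), error at position 3, error magnitude e = 2, c = [7, 12, 6, 3, 11].

Step 1: column multipliers v_i = (∏_{j≠i}(α_i − α_j))^{−1} mod 13.
  i = 1 (α = 11): (11−3)(11−10)(11−7)(11−2) = 8·1·4·9 = 288 ≡ 2, so v_1 = 2^{−1} = 7 (mod 13).
  i = 2 (α = 3): (3−11)(3−10)(3−7)(3−2) = (−8)·(−7)·(−4)·1 = −224 ≡ 10, so v_2 = 10^{−1} = 4 (mod 13).
  i = 3 (α = 10): (10−11)(10−3)(10−7)(10−2) = (−1)·7·3·8 = −168 ≡ 1, so v_3 = 1^{−1} = 1 (mod 13).
  i = 4 (α = 7): (7−11)(7−3)(7−10)(7−2) = (−4)·4·(−3)·5 = 240 ≡ 6, so v_4 = 6^{−1} = 11 (mod 13).
  i = 5 (α = 2): (2−11)(2−3)(2−10)(2−7) = (−9)·(−1)·(−8)·(−5) = 360 ≡ 9, so v_5 = 9^{−1} = 3 (mod 13).
  v = [7, 4, 1, 11, 3].
Step 2: syndromes of r = [7, 12, 8, 3, 11] (all sums mod 13).
  S_0 = Σ v_i r_i = 7·7 + 4·12 + 1·8 + 11·3 + 3·11 = 171 ≡ 2.
  S_1 = Σ v_i α_i r_i = 7·11·7 + 4·3·12 + 1·10·8 + 11·7·3 + 3·2·11 = 1060 ≡ 7.
  α_i^2 mod 13 = [4, 9, 9, 10, 4].
  S_2 = Σ v_i α_i^2 r_i = 7·4·7 + 4·9·12 + 1·9·8 + 11·10·3 + 3·4·11 = 1162 ≡ 5.
  S = (2, 7, 5) ≠ 0, so r is not a codeword (an error is present).
Step 3: locate the error. For a single error e at position i, S_ℓ = v_i·e·α_i^ℓ, so α_err = S_1/S_0.
  S_0^{−1} = 2^{−1} = 7 (mod 13), so α_err = 7·7 = 49 ≡ 10 = α_3. Error position i = 3.
  Consistency check: S_2/S_1 = 5·2 = 10 ≡ 10 = α_err ✓ (single-error assumption holds).
Step 4: error magnitude e = S_0/v_3 = S_0·∏_{j≠3}(α_3 − α_j) = 2·1 = 2 ≡ 2 (mod 13).
Step 5: correct position 3: c_3 = r_3 − e = 8 − 2 ≡ 6 (mod 13). Hence c = [7, 12, 6, 3, 11].
  Check: interpolating c through the α_i gives m(x) = 9 + 1·x (degree < 2) with m(α_i) = c_i for every i, so c is indeed a codeword.


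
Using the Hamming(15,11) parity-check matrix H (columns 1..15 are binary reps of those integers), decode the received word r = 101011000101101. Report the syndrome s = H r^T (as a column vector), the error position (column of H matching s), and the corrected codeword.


s = (0, 1, 0, 1)^T, error position = 5, corrected codeword c = 101001000101101

Compute s = H r^T mod 2 one row at a time:
  s_1 = 0 + 0 + 1 + 0 + 1 + 1 + 0 + 1 = 4 ≡ 0 (mod 2).
  s_2 = 0 + 1 + 1 + 0 + 1 + 1 + 0 + 1 = 5 ≡ 1 (mod 2).
  s_3 = 0 + 1 + 1 + 0 + 1 + 0 + 0 + 1 = 4 ≡ 0 (mod 2).
  s_4 = 1 + 1 + 1 + 0 + 0 + 0 + 1 + 1 = 5 ≡ 1 (mod 2).
s = (0, 1, 0, 1)^T — this equals column 5 of H (binary 0101), so error is at position 5.
Correct: flip bit 5 of r = 101011000101101 to get c = 101001000101101.


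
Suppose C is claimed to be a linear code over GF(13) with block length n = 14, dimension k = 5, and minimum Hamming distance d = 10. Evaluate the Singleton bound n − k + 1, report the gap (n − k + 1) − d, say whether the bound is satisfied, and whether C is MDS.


Singleton RHS = n − k + 1 = 10, slack = 0, bound satisfied, MDS.

Singleton bound: d ≤ n − k + 1.
Here n = 14, k = 5, so n − k + 1 = 10.
Given d = 10, check d ≤ 10: YES.
Slack = (n − k + 1) − d = 0.
The code is MDS (slack = 0).
Description: the claimed parameters are [14, 5, 10]_13; such a code would be MDS (meets Singleton bound).


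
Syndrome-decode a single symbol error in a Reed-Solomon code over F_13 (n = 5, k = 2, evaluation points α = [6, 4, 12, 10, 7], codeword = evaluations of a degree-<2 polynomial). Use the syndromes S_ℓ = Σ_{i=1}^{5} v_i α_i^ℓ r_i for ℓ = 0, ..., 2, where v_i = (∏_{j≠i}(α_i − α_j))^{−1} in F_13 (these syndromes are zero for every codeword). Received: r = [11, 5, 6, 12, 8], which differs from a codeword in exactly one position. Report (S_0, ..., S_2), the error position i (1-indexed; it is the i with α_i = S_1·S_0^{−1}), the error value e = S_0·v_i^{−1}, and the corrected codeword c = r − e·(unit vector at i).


S = (7, 2, 8), error at position 2, error magnitude e = 1, c = [11, 4, 6, 12, 8].

Step 1: column multipliers v_i = (∏_{j≠i}(α_i − α_j))^{−1} mod 13.
  i = 1 (α = 6): (6−4)(6−12)(6−10)(6−7) = 2·(−6)·(−4)·(−1) = −48 ≡ 4, so v_1 = 4^{−1} = 10 (mod 13).
  i = 2 (α = 4): (4−6)(4−12)(4−10)(4−7) = (−2)·(−8)·(−6)·(−3) = 288 ≡ 2, so v_2 = 2^{−1} = 7 (mod 13).
  i = 3 (α = 12): (12−6)(12−4)(12−10)(12−7) = 6·8·2·5 = 480 ≡ 12, so v_3 = 12^{−1} = 12 (mod 13).
  i = 4 (α = 10): (10−6)(10−4)(10−12)(10−7) = 4·6·(−2)·3 = −144 ≡ 12, so v_4 = 12^{−1} = 12 (mod 13).
  i = 5 (α = 7): (7−6)(7−4)(7−12)(7−10) = 1·3·(−5)·(−3) = 45 ≡ 6, so v_5 = 6^{−1} = 11 (mod 13).
  v = [10, 7, 12, 12, 11].
Step 2: syndromes of r = [11, 5, 6, 12, 8] (all sums mod 13).
  S_0 = Σ v_i r_i = 10·11 + 7·5 + 12·6 + 12·12 + 11·8 = 449 ≡ 7.
  S_1 = Σ v_i α_i r_i = 10·6·11 + 7·4·5 + 12·12·6 + 12·10·12 + 11·7·8 = 3720 ≡ 2.
  α_i^2 mod 13 = [10, 3, 1, 9, 10].
  S_2 = Σ v_i α_i^2 r_i = 10·10·11 + 7·3·5 + 12·1·6 + 12·9·12 + 11·10·8 = 3453 ≡ 8.
  S = (7, 2, 8) ≠ 0, so r is not a codeword (an error is present).
Step 3: locate the error. For a single error e at position i, S_ℓ = v_i·e·α_i^ℓ, so α_err = S_1/S_0.
  S_0^{−1} = 7^{−1} = 2 (mod 13), so α_err = 2·2 = 4 ≡ 4 = α_2. Error position i = 2.
  Consistency check: S_2/S_1 = 8·7 = 56 ≡ 4 = α_err ✓ (single-error assumption holds).
Step 4: error magnitude e = S_0/v_2 = S_0·∏_{j≠2}(α_2 − α_j) = 7·2 = 14 ≡ 1 (mod 13).
Step 5: correct position 2: c_2 = r_2 − e = 5 − 1 ≡ 4 (mod 13). Hence c = [11, 4, 6, 12, 8].
  Check: interpolating c through the α_i gives m(x) = 3 + 10·x (degree < 2) with m(α_i) = c_i for every i, so c is indeed a codeword.


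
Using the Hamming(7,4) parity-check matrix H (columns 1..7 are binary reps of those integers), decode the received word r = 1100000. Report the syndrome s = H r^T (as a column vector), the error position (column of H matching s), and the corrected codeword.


s = (0, 1, 1)^T, error position = 3, corrected codeword c = 1110000

Compute s = H r^T mod 2 one row at a time:
  s_1 = 0 + 0 + 0 + 0 = 0 ≡ 0 (mod 2).
  s_2 = 1 + 0 + 0 + 0 = 1 ≡ 1 (mod 2).
  s_3 = 1 + 0 + 0 + 0 = 1 ≡ 1 (mod 2).
s = (0, 1, 1)^T — this equals column 3 of H (binary 011), so error is at position 3.
Correct: flip bit 3 of r = 1100000 to get c = 1110000.


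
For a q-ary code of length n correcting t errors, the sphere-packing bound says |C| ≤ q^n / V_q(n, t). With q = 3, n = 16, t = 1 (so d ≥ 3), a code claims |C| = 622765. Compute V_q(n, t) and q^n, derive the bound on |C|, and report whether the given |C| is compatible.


V_q(n, t) = 33, q^n = 43046721, Hamming bound = 1304446, |C| = 622765 ≤ bound (satisfied).

Step 1: Compute V_q(n, t) = Σ_{j=0}^1 C(n, j) (q−1)^j.
  j = 0: C(16,0)·(2)^0 = 1·1 = 1.
  j = 1: C(16,1)·(2)^1 = 16·2 = 32.
  V_q(n, t) = 1 + 32 = 33.
Step 2: q^n = 3^16 = 43046721.
Step 3: Hamming bound ⌊q^n / V_q(n,t)⌋ = ⌊43046721/33⌋ = 1304446.
Step 4: Compare |C| = 622765 to 1304446: satisfied.
The claimed |C| lies below the Hamming bound.


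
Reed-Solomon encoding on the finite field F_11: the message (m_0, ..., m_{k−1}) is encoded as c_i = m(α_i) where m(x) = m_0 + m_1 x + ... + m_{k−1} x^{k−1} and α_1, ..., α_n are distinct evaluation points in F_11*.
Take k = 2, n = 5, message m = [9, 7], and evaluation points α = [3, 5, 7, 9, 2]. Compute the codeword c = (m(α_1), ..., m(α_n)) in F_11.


c = [8, 0, 3, 6, 1]

Message polynomial: m(x) = 9 + 7·x (mod 11).
For each evaluation point α_i, compute m(α_i) mod 11:
  α_1 = 3: Horner steps 7 → 8, so m(3) = 8.
  α_2 = 5: Horner steps 7 → 0, so m(5) = 0.
  α_3 = 7: Horner steps 7 → 3, so m(7) = 3.
  α_4 = 9: Horner steps 7 → 6, so m(9) = 6.
  α_5 = 2: Horner steps 7 → 1, so m(2) = 1.
Codeword c = [8, 0, 3, 6, 1] ∈ F_11^5.


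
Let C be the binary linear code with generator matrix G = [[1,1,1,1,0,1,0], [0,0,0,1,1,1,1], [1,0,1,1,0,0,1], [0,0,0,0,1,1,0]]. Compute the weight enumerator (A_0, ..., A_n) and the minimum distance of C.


Weight distribution: A_0 = 1, A_2 = 3, A_3 = 4, A_4 = 3, A_5 = 4, A_6 = 1. Minimum distance d = 2.

Enumerate all 2^4 = 16 messages m ∈ F_2^4.
For each, compute codeword c = mG in F_2^7, then tally its weight.
  m = 0000 → c = 0000000, weight = 0.
  m = 1000 → c = 1111010, weight = 5.
  m = 0100 → c = 0001111, weight = 4.
  m = 1100 → c = 1110101, weight = 5.
  m = 0010 → c = 1011001, weight = 4.
  m = 1010 → c = 0100011, weight = 3.
  m = 0110 → c = 1010110, weight = 4.
  m = 1110 → c = 0101100, weight = 3.
  m = 0001 → c = 0000110, weight = 2.
  m = 1001 → c = 1111100, weight = 5.
  m = 0101 → c = 0001001, weight = 2.
  m = 1101 → c = 1110011, weight = 5.
  m = 0011 → c = 1011111, weight = 6.
  m = 1011 → c = 0100101, weight = 3.
  m = 0111 → c = 1010000, weight = 2.
  m = 1111 → c = 0101010, weight = 3.
Tally weights:
  weight 0: 1 codewords.
  weight 2: 3 codewords.
  weight 3: 4 codewords.
  weight 4: 3 codewords.
  weight 5: 4 codewords.
  weight 6: 1 codewords.
Minimum distance d = smallest w > 0 with A_w > 0 = 2.
Sanity: Σ A_w = 16 = 2^4 = 16 ✓.
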